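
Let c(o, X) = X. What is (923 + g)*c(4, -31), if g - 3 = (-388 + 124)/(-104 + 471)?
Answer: -10526918/367 ≈ -28684.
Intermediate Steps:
g = 837/367 (g = 3 + (-388 + 124)/(-104 + 471) = 3 - 264/367 = 837/367 ≈ 2.2807)
(923 + g)*c(4, -31) = (923 + 837/367)*(-31) = (339578/367)*(-31) = -10526918/367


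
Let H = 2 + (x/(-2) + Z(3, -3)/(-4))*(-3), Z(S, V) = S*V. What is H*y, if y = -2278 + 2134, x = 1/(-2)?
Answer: 792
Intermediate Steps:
x = -½ ≈ -0.50000
y = -144
H = -11/2 (H = 2 + (-½/(-2) + (3*(-3))/(-4))*(-3) = 2 + (-½*(-½) - 9*(-¼))*(-3) = 2 + (¼ + 9/4)*(-3) = 2 + (5/2)*(-3) = 2 - 15/2 = -11/2 ≈ -5.5000)
H*y = -11/2*(-144) = 792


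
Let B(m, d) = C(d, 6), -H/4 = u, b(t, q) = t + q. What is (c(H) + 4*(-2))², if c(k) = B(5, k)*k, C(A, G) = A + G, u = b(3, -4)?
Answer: 1024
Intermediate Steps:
b(t, q) = q + t
u = -1 (u = -4 + 3 = -1)
H = 4 (H = -4*(-1) = 4)
B(m, d) = 6 + d (B(m, d) = d + 6 = 6 + d)
c(k) = k*(6 + k) (c(k) = (6 + k)*k = k*(6 + k))
(c(H) + 4*(-2))² = (4*(6 + 4) + 4*(-2))² = (4*10 - 8)² = (40 - 8)² = 32² = 1024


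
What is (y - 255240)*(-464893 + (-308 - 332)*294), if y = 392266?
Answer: -89485240378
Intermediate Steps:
(y - 255240)*(-464893 + (-308 - 332)*294) = (392266 - 255240)*(-464893 + (-308 - 332)*294) = 137026*(-464893 - 640*294) = 137026*(-464893 - 188160) = 137026*(-653053) = -89485240378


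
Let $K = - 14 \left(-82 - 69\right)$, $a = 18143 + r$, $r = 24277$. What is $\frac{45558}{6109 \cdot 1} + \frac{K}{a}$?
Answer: $\frac{138963199}{18510270} \approx 7.5074$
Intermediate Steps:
$a = 42420$ ($a = 18143 + 24277 = 42420$)
$K = 2114$ ($K = \left(-14\right) \left(-151\right) = 2114$)
$\frac{45558}{6109 \cdot 1} + \frac{K}{a} = \frac{45558}{6109 \cdot 1} + \frac{2114}{42420} = \frac{45558}{6109} + 2114 \cdot \frac{1}{42420} = 45558 \cdot \frac{1}{6109} + \frac{151}{3030} = \frac{45558}{6109} + \frac{151}{3030} = \frac{138963199}{18510270}$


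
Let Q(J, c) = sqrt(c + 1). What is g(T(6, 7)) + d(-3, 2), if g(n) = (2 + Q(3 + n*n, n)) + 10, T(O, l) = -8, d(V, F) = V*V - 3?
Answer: 18 + I*sqrt(7) ≈ 18.0 + 2.6458*I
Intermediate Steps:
d(V, F) = -3 + V**2 (d(V, F) = V**2 - 3 = -3 + V**2)
Q(J, c) = sqrt(1 + c)
g(n) = 12 + sqrt(1 + n) (g(n) = (2 + sqrt(1 + n)) + 10 = 12 + sqrt(1 + n))
g(T(6, 7)) + d(-3, 2) = (12 + sqrt(1 - 8)) + (-3 + (-3)**2) = (12 + sqrt(-7)) + (-3 + 9) = (12 + I*sqrt(7)) + 6 = 18 + I*sqrt(7)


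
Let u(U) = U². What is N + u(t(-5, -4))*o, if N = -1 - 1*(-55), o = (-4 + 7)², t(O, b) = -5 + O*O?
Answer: 3654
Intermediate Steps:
t(O, b) = -5 + O²
o = 9 (o = 3² = 9)
N = 54 (N = -1 + 55 = 54)
N + u(t(-5, -4))*o = 54 + (-5 + (-5)²)²*9 = 54 + (-5 + 25)²*9 = 54 + 20²*9 = 54 + 400*9 = 54 + 3600 = 3654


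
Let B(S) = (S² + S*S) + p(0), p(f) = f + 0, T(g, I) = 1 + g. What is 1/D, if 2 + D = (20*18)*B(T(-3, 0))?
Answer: 1/2878 ≈ 0.00034746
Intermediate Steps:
p(f) = f
B(S) = 2*S² (B(S) = (S² + S*S) + 0 = (S² + S²) + 0 = 2*S² + 0 = 2*S²)
D = 2878 (D = -2 + (20*18)*(2*(1 - 3)²) = -2 + 360*(2*(-2)²) = -2 + 360*(2*4) = -2 + 360*8 = -2 + 2880 = 2878)
1/D = 1/2878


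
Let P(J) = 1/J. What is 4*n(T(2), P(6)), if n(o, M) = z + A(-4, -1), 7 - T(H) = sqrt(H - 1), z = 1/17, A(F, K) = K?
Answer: -64/17 ≈ -3.7647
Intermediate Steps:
z = 1/17 ≈ 0.058824
T(H) = 7 - sqrt(-1 + H) (T(H) = 7 - sqrt(H - 1) = 7 - sqrt(-1 + H))
P(J) = 1/J
n(o, M) = -16/17 (n(o, M) = 1/17 - 1 = -16/17)
4*n(T(2), P(6)) = 4*(-16/17) = -64/17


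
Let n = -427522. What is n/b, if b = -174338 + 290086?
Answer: -213761/57874 ≈ -3.6936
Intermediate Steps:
b = 115748
n/b = -427522/115748 = -427522*1/115748 = -213761/57874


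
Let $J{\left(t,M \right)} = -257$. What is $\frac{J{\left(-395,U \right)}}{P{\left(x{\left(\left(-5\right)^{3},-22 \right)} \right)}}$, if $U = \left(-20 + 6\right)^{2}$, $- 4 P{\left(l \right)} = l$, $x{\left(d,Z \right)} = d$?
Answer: $- \frac{1028}{125} \approx -8.224$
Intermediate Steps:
$P{\left(l \right)} = - \frac{l}{4}$
$U = 196$ ($U = \left(-14\right)^{2} = 196$)
$\frac{J{\left(-395,U \right)}}{P{\left(x{\left(\left(-5\right)^{3},-22 \right)} \right)}} = - \frac{257}{\left(- \frac{1}{4}\right) \left(-5\right)^{3}} = - \frac{257}{\left(- \frac{1}{4}\right) \left(-125\right)} = - \frac{257}{\frac{125}{4}} = \left(-257\right) \frac{4}{125} = - \frac{1028}{125}$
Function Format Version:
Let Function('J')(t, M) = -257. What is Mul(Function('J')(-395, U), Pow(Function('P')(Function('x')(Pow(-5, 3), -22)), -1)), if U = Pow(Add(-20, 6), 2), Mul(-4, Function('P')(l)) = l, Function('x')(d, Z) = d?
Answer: Rational(-1028, 125) ≈ -8.2240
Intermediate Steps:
Function('P')(l) = Mul(Rational(-1, 4), l)
U = 196 (U = Pow(-14, 2) = 196)
Mul(Function('J')(-395, U), Pow(Function('P')(Function('x')(Pow(-5, 3), -22)), -1)) = Mul(-257, Pow(Mul(Rational(-1, 4), Pow(-5, 3)), -1)) = Mul(-257, Pow(Mul(Rational(-1, 4), -125), -1)) = Mul(-257, Pow(Rational(125, 4), -1)) = Mul(-257, Rational(4, 125)) = Rational(-1028, 125)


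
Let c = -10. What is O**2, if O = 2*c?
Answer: 400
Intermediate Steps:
O = -20 (O = 2*(-10) = -20)
O**2 = (-20)**2 = 400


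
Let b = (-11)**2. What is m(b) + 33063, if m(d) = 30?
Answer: 33093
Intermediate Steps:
b = 121
m(b) + 33063 = 30 + 33063 = 33093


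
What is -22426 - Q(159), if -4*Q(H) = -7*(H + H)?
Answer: -45965/2 ≈ -22983.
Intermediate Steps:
Q(H) = 7*H/2 (Q(H) = -(-7)*(H + H)/4 = -(-7)*2*H/4 = -(-7)*H/2 = 7*H/2)
-22426 - Q(159) = -22426 - 7*159/2 = -22426 - 1*1113/2 = -22426 - 1113/2 = -45965/2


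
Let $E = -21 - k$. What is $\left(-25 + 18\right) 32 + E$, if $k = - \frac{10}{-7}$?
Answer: $- \frac{1725}{7} \approx -246.43$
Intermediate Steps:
$k = \frac{10}{7}$ ($k = \left(-10\right) \left(- \frac{1}{7}\right) = \frac{10}{7} \approx 1.4286$)
$E = - \frac{157}{7}$ ($E = -21 - \frac{10}{7} = - \frac{157}{7} \approx -22.429$)
$\left(-25 + 18\right) 32 + E = \left(-25 + 18\right) 32 - \frac{157}{7} = \left(-7\right) 32 - \frac{157}{7} = -224 - \frac{157}{7} = - \frac{1725}{7}$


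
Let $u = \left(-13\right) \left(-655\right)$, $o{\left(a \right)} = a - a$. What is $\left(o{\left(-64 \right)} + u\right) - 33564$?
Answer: $-25049$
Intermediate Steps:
$o{\left(a \right)} = 0$
$u = 8515$
$\left(o{\left(-64 \right)} + u\right) - 33564 = \left(0 + 8515\right) - 33564 = 8515 - 33564 = -25049$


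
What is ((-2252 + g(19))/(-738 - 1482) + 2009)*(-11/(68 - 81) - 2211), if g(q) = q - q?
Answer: -32052212456/7215 ≈ -4.4424e+6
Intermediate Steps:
g(q) = 0
((-2252 + g(19))/(-738 - 1482) + 2009)*(-11/(68 - 81) - 2211) = ((-2252 + 0)/(-738 - 1482) + 2009)*(-11/(68 - 81) - 2211) = (-2252/(-2220) + 2009)*(-11/(-13) - 2211) = (-2252*(-1/2220) + 2009)*(-1/13*(-11) - 2211) = (563/555 + 2009)*(11/13 - 2211) = (1115558/555)*(-28732/13) = -32052212456/7215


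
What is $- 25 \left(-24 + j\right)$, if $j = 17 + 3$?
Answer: $100$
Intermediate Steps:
$j = 20$
$- 25 \left(-24 + j\right) = - 25 \left(-24 + 20\right) = \left(-25\right) \left(-4\right) = 100$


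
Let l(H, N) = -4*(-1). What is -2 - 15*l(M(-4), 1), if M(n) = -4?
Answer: -62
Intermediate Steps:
l(H, N) = 4
-2 - 15*l(M(-4), 1) = -2 - 15*4 = -2 - 60 = -62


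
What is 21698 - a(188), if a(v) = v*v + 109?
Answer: -13755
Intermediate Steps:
a(v) = 109 + v² (a(v) = v² + 109 = 109 + v²)
21698 - a(188) = 21698 - (109 + 188²) = 21698 - (109 + 35344) = 21698 - 1*35453 = 21698 - 35453 = -13755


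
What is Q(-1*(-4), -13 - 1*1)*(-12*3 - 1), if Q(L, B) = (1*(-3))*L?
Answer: 444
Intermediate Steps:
Q(L, B) = -3*L
Q(-1*(-4), -13 - 1*1)*(-12*3 - 1) = (-(-3)*(-4))*(-12*3 - 1) = (-3*4)*(-36 - 1) = -12*(-37) = 444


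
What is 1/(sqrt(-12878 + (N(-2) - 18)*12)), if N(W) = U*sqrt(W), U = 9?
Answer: sqrt(2)/(2*sqrt(-6547 + 54*I*sqrt(2))) ≈ 5.0964e-5 - 0.0087386*I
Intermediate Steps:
N(W) = 9*sqrt(W)
1/(sqrt(-12878 + (N(-2) - 18)*12)) = 1/(sqrt(-12878 + (9*sqrt(-2) - 18)*12)) = 1/(sqrt(-12878 + (9*(I*sqrt(2)) - 18)*12)) = 1/(sqrt(-12878 + (9*I*sqrt(2) - 18)*12)) = 1/(sqrt(-12878 + (-18 + 9*I*sqrt(2))*12)) = 1/(sqrt(-12878 + (-216 + 108*I*sqrt(2)))) = 1/(sqrt(-13094 + 108*I*sqrt(2))) = 1/sqrt(-13094 + 108*I*sqrt(2))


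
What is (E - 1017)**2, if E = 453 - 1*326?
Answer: 792100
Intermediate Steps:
E = 127 (E = 453 - 326 = 127)
(E - 1017)**2 = (127 - 1017)**2 = (-890)**2 = 792100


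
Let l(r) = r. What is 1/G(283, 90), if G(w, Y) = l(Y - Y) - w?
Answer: -1/283 ≈ -0.0035336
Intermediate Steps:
G(w, Y) = -w (G(w, Y) = (Y - Y) - w = 0 - w = -w)
1/G(283, 90) = 1/(-1*283) = 1/(-283) = -1/283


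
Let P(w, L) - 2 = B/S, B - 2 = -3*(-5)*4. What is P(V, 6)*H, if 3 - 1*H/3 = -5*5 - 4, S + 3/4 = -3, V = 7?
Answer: -6976/5 ≈ -1395.2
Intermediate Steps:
S = -15/4 (S = -¾ - 3 = -15/4 ≈ -3.7500)
B = 62 (B = 2 - 3*(-5)*4 = 2 + 15*4 = 2 + 60 = 62)
P(w, L) = -218/15 (P(w, L) = 2 + 62/(-15/4) = 2 + 62*(-4/15) = 2 - 248/15 = -218/15)
H = 96 (H = 9 - 3*(-5*5 - 4) = 9 - 3*(-25 - 4) = 9 - 3*(-29) = 9 + 87 = 96)
P(V, 6)*H = -218/15*96 = -6976/5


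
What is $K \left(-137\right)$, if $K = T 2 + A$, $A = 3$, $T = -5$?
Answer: $959$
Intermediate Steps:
$K = -7$ ($K = \left(-5\right) 2 + 3 = -10 + 3 = -7$)
$K \left(-137\right) = \left(-7\right) \left(-137\right) = 959$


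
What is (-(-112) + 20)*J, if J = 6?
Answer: 792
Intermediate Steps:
(-(-112) + 20)*J = (-(-112) + 20)*6 = (-28*(-4) + 20)*6 = (112 + 20)*6 = 132*6 = 792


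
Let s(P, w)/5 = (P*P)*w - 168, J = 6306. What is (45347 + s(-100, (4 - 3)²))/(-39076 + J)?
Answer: -94507/32770 ≈ -2.8839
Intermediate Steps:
s(P, w) = -840 + 5*w*P² (s(P, w) = 5*((P*P)*w - 168) = 5*(P²*w - 168) = 5*(w*P² - 168) = 5*(-168 + w*P²) = -840 + 5*w*P²)
(45347 + s(-100, (4 - 3)²))/(-39076 + J) = (45347 + (-840 + 5*(4 - 3)²*(-100)²))/(-39076 + 6306) = (45347 + (-840 + 5*1²*10000))/(-32770) = (45347 + (-840 + 5*1*10000))*(-1/32770) = (45347 + (-840 + 50000))*(-1/32770) = (45347 + 49160)*(-1/32770) = 94507*(-1/32770) = -94507/32770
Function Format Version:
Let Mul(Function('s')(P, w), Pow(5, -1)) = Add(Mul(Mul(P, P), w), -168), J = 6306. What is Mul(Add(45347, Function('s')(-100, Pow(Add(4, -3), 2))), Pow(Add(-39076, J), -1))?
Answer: Rational(-94507, 32770) ≈ -2.8839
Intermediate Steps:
Function('s')(P, w) = Add(-840, Mul(5, w, Pow(P, 2))) (Function('s')(P, w) = Mul(5, Add(Mul(Mul(P, P), w), -168)) = Mul(5, Add(Mul(Pow(P, 2), w), -168)) = Mul(5, Add(Mul(w, Pow(P, 2)), -168)) = Mul(5, Add(-168, Mul(w, Pow(P, 2)))) = Add(-840, Mul(5, w, Pow(P, 2))))
Mul(Add(45347, Function('s')(-100, Pow(Add(4, -3), 2))), Pow(Add(-39076, J), -1)) = Mul(Add(45347, Add(-840, Mul(5, Pow(Add(4, -3), 2), Pow(-100, 2)))), Pow(Add(-39076, 6306), -1)) = Mul(Add(45347, Add(-840, Mul(5, Pow(1, 2), 10000))), Pow(-32770, -1)) = Mul(Add(45347, Add(-840, Mul(5, 1, 10000))), Rational(-1, 32770)) = Mul(Add(45347, Add(-840, 50000)), Rational(-1, 32770)) = Mul(Add(45347, 49160), Rational(-1, 32770)) = Mul(94507, Rational(-1, 32770)) = Rational(-94507, 32770)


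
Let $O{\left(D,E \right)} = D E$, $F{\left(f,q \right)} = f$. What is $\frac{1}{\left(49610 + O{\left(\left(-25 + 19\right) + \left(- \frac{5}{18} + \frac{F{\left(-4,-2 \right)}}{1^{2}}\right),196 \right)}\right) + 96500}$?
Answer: $\frac{9}{1296860} \approx 6.9398 \cdot 10^{-6}$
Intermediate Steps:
$\frac{1}{\left(49610 + O{\left(\left(-25 + 19\right) + \left(- \frac{5}{18} + \frac{F{\left(-4,-2 \right)}}{1^{2}}\right),196 \right)}\right) + 96500} = \frac{1}{\left(49610 + \left(\left(-25 + 19\right) - \left(4 + \frac{5}{18}\right)\right) 196\right) + 96500} = \frac{1}{\left(49610 + \left(-6 - \left(\frac{5}{18} + \frac{4}{1}\right)\right) 196\right) + 96500} = \frac{1}{\left(49610 + \left(-6 - \frac{77}{18}\right) 196\right) + 96500} = \frac{1}{\left(49610 - \frac{18130}{9}\right) + 96500} = \frac{1}{\frac{428360}{9} + 96500} = \frac{1}{\frac{1296860}{9}} = \frac{9}{1296860}$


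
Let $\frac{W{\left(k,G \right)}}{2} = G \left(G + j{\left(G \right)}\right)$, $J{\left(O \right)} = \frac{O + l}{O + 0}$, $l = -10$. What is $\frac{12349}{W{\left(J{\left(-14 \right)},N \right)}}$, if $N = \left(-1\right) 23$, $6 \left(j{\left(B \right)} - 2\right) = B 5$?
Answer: $\frac{37047}{5543} \approx 6.6836$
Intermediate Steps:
$j{\left(B \right)} = 2 + \frac{5 B}{6}$ ($j{\left(B \right)} = 2 + \frac{B 5}{6} = 2 + \frac{5 B}{6}$)
$J{\left(O \right)} = \frac{-10 + O}{O}$ ($J{\left(O \right)} = \frac{O - 10}{O + 0} = \frac{-10 + O}{O}$)
$N = -23$
$W{\left(k,G \right)} = 2 G \left(2 + \frac{11 G}{6}\right)$ ($W{\left(k,G \right)} = 2 G \left(G + \left(2 + \frac{5 G}{6}\right)\right) = 2 G \left(2 + \frac{11 G}{6}\right)$)
$\frac{12349}{W{\left(J{\left(-14 \right)},N \right)}} = \frac{12349}{\frac{1}{3} \left(-23\right) \left(12 + 11 \left(-23\right)\right)} = \frac{12349}{\frac{1}{3} \left(-23\right) \left(12 - 253\right)} = \frac{12349}{\frac{1}{3} \left(-23\right) \left(-241\right)} = \frac{12349}{\frac{5543}{3}} = 12349 \cdot \frac{3}{5543} = \frac{37047}{5543}$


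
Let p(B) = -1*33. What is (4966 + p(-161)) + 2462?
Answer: 7395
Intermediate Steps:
p(B) = -33
(4966 + p(-161)) + 2462 = (4966 - 33) + 2462 = 4933 + 2462 = 7395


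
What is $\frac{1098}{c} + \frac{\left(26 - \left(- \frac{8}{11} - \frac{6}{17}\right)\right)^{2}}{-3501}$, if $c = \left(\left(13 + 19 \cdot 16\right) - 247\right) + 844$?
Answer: $\frac{6165864401}{6216544037} \approx 0.99185$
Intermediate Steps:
$c = 914$ ($c = \left(\left(13 + 304\right) - 247\right) + 844 = \left(317 - 247\right) + 844 = 70 + 844 = 914$)
$\frac{1098}{c} + \frac{\left(26 - \left(- \frac{8}{11} - \frac{6}{17}\right)\right)^{2}}{-3501} = \frac{1098}{914} + \frac{\left(26 - \left(- \frac{8}{11} - \frac{6}{17}\right)\right)^{2}}{-3501} = 1098 \cdot \frac{1}{914} + \left(26 - - \frac{202}{187}\right)^{2} \left(- \frac{1}{3501}\right) = \frac{549}{457} + \left(26 + \left(\frac{8}{11} + \frac{6}{17}\right)\right)^{2} \left(- \frac{1}{3501}\right) = \frac{549}{457} + \left(26 + \frac{202}{187}\right)^{2} \left(- \frac{1}{3501}\right) = \frac{549}{457} + \left(\frac{5064}{187}\right)^{2} \left(- \frac{1}{3501}\right) = \frac{549}{457} + \frac{25644096}{34969} \left(- \frac{1}{3501}\right) = \frac{549}{457} - \frac{2849344}{13602941} = \frac{6165864401}{6216544037}$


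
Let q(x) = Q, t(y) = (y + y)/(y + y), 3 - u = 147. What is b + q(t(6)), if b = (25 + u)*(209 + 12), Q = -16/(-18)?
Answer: -236683/9 ≈ -26298.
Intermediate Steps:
u = -144 (u = 3 - 1*147 = 3 - 147 = -144)
t(y) = 1 (t(y) = (2*y)/((2*y)) = (2*y)*(1/(2*y)) = 1)
Q = 8/9 (Q = -16*(-1/18) = 8/9 ≈ 0.88889)
q(x) = 8/9
b = -26299 (b = (25 - 144)*(209 + 12) = -119*221 = -26299)
b + q(t(6)) = -26299 + 8/9 = -236683/9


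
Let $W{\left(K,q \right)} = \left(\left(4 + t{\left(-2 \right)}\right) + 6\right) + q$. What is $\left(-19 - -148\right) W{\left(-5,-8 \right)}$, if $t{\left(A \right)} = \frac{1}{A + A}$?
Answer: $\frac{903}{4} \approx 225.75$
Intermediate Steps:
$t{\left(A \right)} = \frac{1}{2 A}$
$W{\left(K,q \right)} = \frac{39}{4} + q$ ($W{\left(K,q \right)} = \left(\left(4 + \frac{1}{2 \left(-2\right)}\right) + 6\right) + q = \left(\left(4 + \frac{1}{2} \left(- \frac{1}{2}\right)\right) + 6\right) + q = \left(\left(4 - \frac{1}{4}\right) + 6\right) + q = \left(\frac{15}{4} + 6\right) + q = \frac{39}{4} + q$)
$\left(-19 - -148\right) W{\left(-5,-8 \right)} = \left(-19 - -148\right) \left(\frac{39}{4} - 8\right) = \left(-19 + 148\right) \frac{7}{4} = 129 \cdot \frac{7}{4} = \frac{903}{4}$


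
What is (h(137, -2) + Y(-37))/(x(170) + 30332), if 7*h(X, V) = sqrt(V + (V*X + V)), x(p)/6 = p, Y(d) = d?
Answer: -37/31352 + I*sqrt(278)/219464 ≈ -0.0011801 + 7.5973e-5*I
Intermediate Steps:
x(p) = 6*p
h(X, V) = sqrt(2*V + V*X)/7 (h(X, V) = sqrt(V + (V*X + V))/7 = sqrt(V + (V + V*X))/7 = sqrt(2*V + V*X)/7)
(h(137, -2) + Y(-37))/(x(170) + 30332) = (sqrt(-2*(2 + 137))/7 - 37)/(6*170 + 30332) = (sqrt(-2*139)/7 - 37)/(1020 + 30332) = (sqrt(-278)/7 - 37)/31352 = ((I*sqrt(278))/7 - 37)*(1/31352) = (I*sqrt(278)/7 - 37)*(1/31352) = (-37 + I*sqrt(278)/7)*(1/31352) = -37/31352 + I*sqrt(278)/219464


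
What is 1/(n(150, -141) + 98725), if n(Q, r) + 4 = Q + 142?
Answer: 1/99013 ≈ 1.0100e-5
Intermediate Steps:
n(Q, r) = 138 + Q (n(Q, r) = -4 + (Q + 142) = -4 + (142 + Q) = 138 + Q)
1/(n(150, -141) + 98725) = 1/((138 + 150) + 98725) = 1/(288 + 98725) = 1/99013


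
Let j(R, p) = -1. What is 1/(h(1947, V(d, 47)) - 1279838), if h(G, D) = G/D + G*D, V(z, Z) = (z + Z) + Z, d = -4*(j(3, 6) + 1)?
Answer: -94/103099133 ≈ -9.1174e-7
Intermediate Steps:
d = 0 (d = -4*(-1 + 1) = -4*0 = 0)
V(z, Z) = z + 2*Z (V(z, Z) = (Z + z) + Z = z + 2*Z)
h(G, D) = D*G + G/D (h(G, D) = G/D + D*G = D*G + G/D)
1/(h(1947, V(d, 47)) - 1279838) = 1/(((0 + 2*47)*1947 + 1947/(0 + 2*47)) - 1279838) = 1/(((0 + 94)*1947 + 1947/(0 + 94)) - 1279838) = 1/((94*1947 + 1947/94) - 1279838) = 1/((183018 + 1947*(1/94)) - 1279838) = 1/((183018 + 1947/94) - 1279838) = 1/(17205639/94 - 1279838) = 1/(-103099133/94) = -94/103099133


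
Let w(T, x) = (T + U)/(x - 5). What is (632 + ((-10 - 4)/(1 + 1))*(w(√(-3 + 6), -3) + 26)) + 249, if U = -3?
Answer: 5571/8 + 7*√3/8 ≈ 697.89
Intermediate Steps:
w(T, x) = (-3 + T)/(-5 + x) (w(T, x) = (T - 3)/(x - 5) = (-3 + T)/(-5 + x))
(632 + ((-10 - 4)/(1 + 1))*(w(√(-3 + 6), -3) + 26)) + 249 = (632 + ((-10 - 4)/(1 + 1))*((-3 + √(-3 + 6))/(-5 - 3) + 26)) + 249 = (632 + (-14/2)*((-3 + √3)/(-8) + 26)) + 249 = (632 + (-14*½)*(-(-3 + √3)/8 + 26)) + 249 = (632 - 7*((3/8 - √3/8) + 26)) + 249 = (632 - 7*(211/8 - √3/8)) + 249 = (632 + (-1477/8 + 7*√3/8)) + 249 = (3579/8 + 7*√3/8) + 249 = 5571/8 + 7*√3/8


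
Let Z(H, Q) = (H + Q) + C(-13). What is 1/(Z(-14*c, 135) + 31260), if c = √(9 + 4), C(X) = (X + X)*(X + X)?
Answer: 2467/79118961 + 14*√13/1028546493 ≈ 3.1230e-5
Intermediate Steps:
C(X) = 4*X² (C(X) = (2*X)*(2*X) = 4*X²)
c = √13 ≈ 3.6056
Z(H, Q) = 676 + H + Q (Z(H, Q) = (H + Q) + 4*(-13)² = (H + Q) + 4*169 = (H + Q) + 676 = 676 + H + Q)
1/(Z(-14*c, 135) + 31260) = 1/((676 - 14*√13 + 135) + 31260) = 1/((811 - 14*√13) + 31260) = 1/(32071 - 14*√13)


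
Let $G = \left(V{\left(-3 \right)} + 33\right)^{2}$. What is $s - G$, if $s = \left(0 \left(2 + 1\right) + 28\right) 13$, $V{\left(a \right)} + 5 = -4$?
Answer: $-212$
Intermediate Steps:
$V{\left(a \right)} = -9$ ($V{\left(a \right)} = -5 - 4 = -9$)
$G = 576$ ($G = \left(-9 + 33\right)^{2} = 24^{2} = 576$)
$s = 364$ ($s = \left(0 \cdot 3 + 28\right) 13 = \left(0 + 28\right) 13 = 28 \cdot 13 = 364$)
$s - G = 364 - 576 = -212$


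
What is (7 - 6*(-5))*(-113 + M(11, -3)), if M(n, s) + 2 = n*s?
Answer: -5476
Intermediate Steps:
M(n, s) = -2 + n*s
(7 - 6*(-5))*(-113 + M(11, -3)) = (7 - 6*(-5))*(-113 + (-2 + 11*(-3))) = (7 + 30)*(-113 + (-2 - 33)) = 37*(-113 - 35) = 37*(-148) = -5476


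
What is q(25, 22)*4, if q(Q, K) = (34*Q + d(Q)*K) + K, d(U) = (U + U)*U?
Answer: 113488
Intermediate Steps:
d(U) = 2*U**2 (d(U) = (2*U)*U = 2*U**2)
q(Q, K) = K + 34*Q + 2*K*Q**2 (q(Q, K) = (34*Q + (2*Q**2)*K) + K = (34*Q + 2*K*Q**2) + K = K + 34*Q + 2*K*Q**2)
q(25, 22)*4 = (22 + 34*25 + 2*22*25**2)*4 = (22 + 850 + 2*22*625)*4 = (22 + 850 + 27500)*4 = 28372*4 = 113488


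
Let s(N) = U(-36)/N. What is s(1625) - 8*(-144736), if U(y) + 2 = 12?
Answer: 376313602/325 ≈ 1.1579e+6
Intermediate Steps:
U(y) = 10 (U(y) = -2 + 12 = 10)
s(N) = 10/N
s(1625) - 8*(-144736) = 10/1625 - 8*(-144736) = 10*(1/1625) - 1*(-1157888) = 2/325 + 1157888 = 376313602/325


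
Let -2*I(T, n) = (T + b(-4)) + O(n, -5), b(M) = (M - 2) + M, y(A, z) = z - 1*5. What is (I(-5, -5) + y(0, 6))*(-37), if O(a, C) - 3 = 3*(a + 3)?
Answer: -370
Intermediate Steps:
y(A, z) = -5 + z (y(A, z) = z - 5 = -5 + z)
O(a, C) = 12 + 3*a (O(a, C) = 3 + 3*(a + 3) = 3 + 3*(3 + a) = 3 + (9 + 3*a) = 12 + 3*a)
b(M) = -2 + 2*M (b(M) = (-2 + M) + M = -2 + 2*M)
I(T, n) = -1 - 3*n/2 - T/2 (I(T, n) = -((T + (-2 + 2*(-4))) + (12 + 3*n))/2 = -((T + (-2 - 8)) + (12 + 3*n))/2 = -((T - 10) + (12 + 3*n))/2 = -((-10 + T) + (12 + 3*n))/2 = -(2 + T + 3*n)/2 = -1 - 3*n/2 - T/2)
(I(-5, -5) + y(0, 6))*(-37) = ((-1 - 3/2*(-5) - 1/2*(-5)) + (-5 + 6))*(-37) = ((-1 + 15/2 + 5/2) + 1)*(-37) = (9 + 1)*(-37) = 10*(-37) = -370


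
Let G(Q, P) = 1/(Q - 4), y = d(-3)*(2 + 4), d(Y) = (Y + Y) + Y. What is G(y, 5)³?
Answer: -1/195112 ≈ -5.1253e-6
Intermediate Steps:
d(Y) = 3*Y (d(Y) = 2*Y + Y = 3*Y)
y = -54 (y = (3*(-3))*(2 + 4) = -9*6 = -54)
G(Q, P) = 1/(-4 + Q)
G(y, 5)³ = (1/(-4 - 54))³ = (1/(-58))³ = (-1/58)³ = -1/195112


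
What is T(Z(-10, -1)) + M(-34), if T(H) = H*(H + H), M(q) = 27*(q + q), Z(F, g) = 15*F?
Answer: 43164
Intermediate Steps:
M(q) = 54*q (M(q) = 27*(2*q) = 54*q)
T(H) = 2*H² (T(H) = H*(2*H) = 2*H²)
T(Z(-10, -1)) + M(-34) = 2*(15*(-10))² + 54*(-34) = 2*(-150)² - 1836 = 2*22500 - 1836 = 45000 - 1836 = 43164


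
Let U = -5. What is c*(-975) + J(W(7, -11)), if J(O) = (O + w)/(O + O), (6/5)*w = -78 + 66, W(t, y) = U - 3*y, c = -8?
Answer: 218409/28 ≈ 7800.3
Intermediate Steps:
W(t, y) = -5 - 3*y
w = -10 (w = 5*(-78 + 66)/6 = (⅚)*(-12) = -10)
J(O) = (-10 + O)/(2*O) (J(O) = (O - 10)/(O + O) = (-10 + O)/((2*O)) = (-10 + O)*(1/(2*O)) = (-10 + O)/(2*O))
c*(-975) + J(W(7, -11)) = -8*(-975) + (-10 + (-5 - 3*(-11)))/(2*(-5 - 3*(-11))) = 7800 + (-10 + (-5 + 33))/(2*(-5 + 33)) = 7800 + (½)*(-10 + 28)/28 = 7800 + (½)*(1/28)*18 = 7800 + 9/28 = 218409/28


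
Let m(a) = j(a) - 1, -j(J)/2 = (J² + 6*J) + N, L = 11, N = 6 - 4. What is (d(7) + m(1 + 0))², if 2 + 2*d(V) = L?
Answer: 841/4 ≈ 210.25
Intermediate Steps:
N = 2
d(V) = 9/2 (d(V) = -1 + (½)*11 = -1 + 11/2 = 9/2)
j(J) = -4 - 12*J - 2*J² (j(J) = -2*((J² + 6*J) + 2) = -2*(2 + J² + 6*J) = -4 - 12*J - 2*J²)
m(a) = -5 - 12*a - 2*a² (m(a) = (-4 - 12*a - 2*a²) - 1 = -5 - 12*a - 2*a²)
(d(7) + m(1 + 0))² = (9/2 + (-5 - 12*(1 + 0) - 2*(1 + 0)²))² = (9/2 + (-5 - 12*1 - 2*1²))² = (9/2 + (-5 - 12 - 2*1))² = (9/2 + (-5 - 12 - 2))² = (9/2 - 19)² = (-29/2)² = 841/4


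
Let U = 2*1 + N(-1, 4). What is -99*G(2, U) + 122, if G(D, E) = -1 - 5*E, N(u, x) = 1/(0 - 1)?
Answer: 716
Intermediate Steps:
N(u, x) = -1 (N(u, x) = 1/(-1) = -1)
U = 1 (U = 2*1 - 1 = 2 - 1 = 1)
-99*G(2, U) + 122 = -99*(-1 - 5*1) + 122 = -99*(-1 - 5) + 122 = -99*(-6) + 122 = 594 + 122 = 716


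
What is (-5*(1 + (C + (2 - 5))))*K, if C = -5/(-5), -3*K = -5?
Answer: 25/3 ≈ 8.3333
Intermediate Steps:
K = 5/3 (K = -⅓*(-5) = 5/3 ≈ 1.6667)
C = 1 (C = -5*(-1)/5 = -1*(-1) = 1)
(-5*(1 + (C + (2 - 5))))*K = -5*(1 + (1 + (2 - 5)))*(5/3) = -5*(1 + (1 - 3))*(5/3) = -5*(1 - 2)*(5/3) = -5*(-1)*(5/3) = 5*(5/3) = 25/3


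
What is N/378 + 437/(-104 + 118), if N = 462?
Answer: 4087/126 ≈ 32.437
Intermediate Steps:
N/378 + 437/(-104 + 118) = 462/378 + 437/(-104 + 118) = 462*(1/378) + 437/14 = 11/9 + 437*(1/14) = 11/9 + 437/14 = 4087/126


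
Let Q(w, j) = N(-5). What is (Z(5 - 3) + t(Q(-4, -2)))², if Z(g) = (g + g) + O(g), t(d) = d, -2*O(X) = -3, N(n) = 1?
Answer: 169/4 ≈ 42.250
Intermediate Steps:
Q(w, j) = 1
O(X) = 3/2 (O(X) = -½*(-3) = 3/2)
Z(g) = 3/2 + 2*g (Z(g) = (g + g) + 3/2 = 2*g + 3/2 = 3/2 + 2*g)
(Z(5 - 3) + t(Q(-4, -2)))² = ((3/2 + 2*(5 - 3)) + 1)² = ((3/2 + 2*2) + 1)² = ((3/2 + 4) + 1)² = (11/2 + 1)² = (13/2)² = 169/4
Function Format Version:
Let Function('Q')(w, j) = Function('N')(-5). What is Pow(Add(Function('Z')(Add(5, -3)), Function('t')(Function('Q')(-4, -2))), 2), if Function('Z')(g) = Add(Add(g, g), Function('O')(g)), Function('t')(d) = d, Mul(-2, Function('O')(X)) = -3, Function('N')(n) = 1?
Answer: Rational(169, 4) ≈ 42.250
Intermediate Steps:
Function('Q')(w, j) = 1
Function('O')(X) = Rational(3, 2) (Function('O')(X) = Mul(Rational(-1, 2), -3) = Rational(3, 2))
Function('Z')(g) = Add(Rational(3, 2), Mul(2, g)) (Function('Z')(g) = Add(Add(g, g), Rational(3, 2)) = Add(Mul(2, g), Rational(3, 2)) = Add(Rational(3, 2), Mul(2, g)))
Pow(Add(Function('Z')(Add(5, -3)), Function('t')(Function('Q')(-4, -2))), 2) = Pow(Add(Add(Rational(3, 2), Mul(2, Add(5, -3))), 1), 2) = Pow(Add(Add(Rational(3, 2), Mul(2, 2)), 1), 2) = Pow(Add(Add(Rational(3, 2), 4), 1), 2) = Pow(Add(Rational(11, 2), 1), 2) = Pow(Rational(13, 2), 2) = Rational(169, 4)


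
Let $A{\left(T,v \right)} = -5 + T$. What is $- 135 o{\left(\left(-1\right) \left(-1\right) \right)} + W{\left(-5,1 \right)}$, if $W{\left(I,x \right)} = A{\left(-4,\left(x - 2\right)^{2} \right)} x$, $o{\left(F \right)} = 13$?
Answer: $-1764$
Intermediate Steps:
$W{\left(I,x \right)} = - 9 x$ ($W{\left(I,x \right)} = \left(-5 - 4\right) x = - 9 x$)
$- 135 o{\left(\left(-1\right) \left(-1\right) \right)} + W{\left(-5,1 \right)} = \left(-135\right) 13 - 9 = -1755 - 9 = -1764$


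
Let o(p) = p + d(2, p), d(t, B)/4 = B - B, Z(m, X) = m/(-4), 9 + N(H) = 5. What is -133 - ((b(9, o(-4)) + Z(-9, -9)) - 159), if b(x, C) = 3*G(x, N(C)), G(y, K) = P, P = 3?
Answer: 59/4 ≈ 14.750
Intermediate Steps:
N(H) = -4 (N(H) = -9 + 5 = -4)
Z(m, X) = -m/4 (Z(m, X) = m*(-¼) = -m/4)
G(y, K) = 3
d(t, B) = 0 (d(t, B) = 4*(B - B) = 4*0 = 0)
o(p) = p (o(p) = p + 0 = p)
b(x, C) = 9 (b(x, C) = 3*3 = 9)
-133 - ((b(9, o(-4)) + Z(-9, -9)) - 159) = -133 - ((9 - ¼*(-9)) - 159) = -133 - ((9 + 9/4) - 159) = -133 - (45/4 - 159) = -133 - 1*(-591/4) = -133 + 591/4 = 59/4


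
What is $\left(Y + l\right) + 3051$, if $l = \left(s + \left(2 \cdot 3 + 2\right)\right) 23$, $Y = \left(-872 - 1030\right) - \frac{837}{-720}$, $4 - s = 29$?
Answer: $\frac{60733}{80} \approx 759.16$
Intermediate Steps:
$s = -25$ ($s = 4 - 29 = -25$)
$Y = - \frac{152067}{80}$ ($Y = -1902 - - \frac{93}{80} = -1902 + \frac{93}{80} = - \frac{152067}{80} \approx -1900.8$)
$l = -391$ ($l = \left(-25 + \left(2 \cdot 3 + 2\right)\right) 23 = \left(-25 + \left(6 + 2\right)\right) 23 = \left(-25 + 8\right) 23 = \left(-17\right) 23 = -391$)
$\left(Y + l\right) + 3051 = \left(- \frac{152067}{80} - 391\right) + 3051 = - \frac{183347}{80} + 3051 = \frac{60733}{80}$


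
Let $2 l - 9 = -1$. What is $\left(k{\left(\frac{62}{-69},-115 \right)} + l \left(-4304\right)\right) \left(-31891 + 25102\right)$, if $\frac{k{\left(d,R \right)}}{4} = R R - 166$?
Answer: $-237750780$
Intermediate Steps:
$l = 4$ ($l = \frac{9}{2} + \frac{1}{2} \left(-1\right) = \frac{9}{2} - \frac{1}{2} = 4$)
$k{\left(d,R \right)} = -664 + 4 R^{2}$ ($k{\left(d,R \right)} = 4 \left(R R - 166\right) = 4 \left(R^{2} - 166\right) = 4 \left(-166 + R^{2}\right) = -664 + 4 R^{2}$)
$\left(k{\left(\frac{62}{-69},-115 \right)} + l \left(-4304\right)\right) \left(-31891 + 25102\right) = \left(\left(-664 + 4 \left(-115\right)^{2}\right) + 4 \left(-4304\right)\right) \left(-31891 + 25102\right) = \left(\left(-664 + 4 \cdot 13225\right) - 17216\right) \left(-6789\right) = \left(\left(-664 + 52900\right) - 17216\right) \left(-6789\right) = \left(52236 - 17216\right) \left(-6789\right) = 35020 \left(-6789\right) = -237750780$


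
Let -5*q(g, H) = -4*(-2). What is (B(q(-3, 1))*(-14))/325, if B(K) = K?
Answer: 112/1625 ≈ 0.068923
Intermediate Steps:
q(g, H) = -8/5 (q(g, H) = -(-4)*(-2)/5 = -1/5*8 = -8/5)
(B(q(-3, 1))*(-14))/325 = -8/5*(-14)/325 = (112/5)*(1/325) = 112/1625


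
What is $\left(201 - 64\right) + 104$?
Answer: $241$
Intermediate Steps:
$\left(201 - 64\right) + 104 = 137 + 104 = 241$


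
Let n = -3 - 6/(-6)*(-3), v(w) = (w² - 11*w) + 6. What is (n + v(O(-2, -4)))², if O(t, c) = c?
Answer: 3600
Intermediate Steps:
v(w) = 6 + w² - 11*w
n = -6 (n = -3 - 6*(-⅙)*(-3) = -3 + 1*(-3) = -3 - 3 = -6)
(n + v(O(-2, -4)))² = (-6 + (6 + (-4)² - 11*(-4)))² = (-6 + (6 + 16 + 44))² = (-6 + 66)² = 60² = 3600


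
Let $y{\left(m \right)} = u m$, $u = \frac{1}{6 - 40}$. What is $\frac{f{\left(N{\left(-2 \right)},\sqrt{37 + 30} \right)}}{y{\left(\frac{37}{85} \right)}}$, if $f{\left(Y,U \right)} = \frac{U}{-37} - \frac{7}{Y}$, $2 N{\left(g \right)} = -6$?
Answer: $- \frac{20230}{111} + \frac{2890 \sqrt{67}}{1369} \approx -164.97$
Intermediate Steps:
$u = - \frac{1}{34}$ ($u = \frac{1}{-34} = - \frac{1}{34} \approx -0.029412$)
$N{\left(g \right)} = -3$ ($N{\left(g \right)} = \frac{1}{2} \left(-6\right) = -3$)
$f{\left(Y,U \right)} = - \frac{7}{Y} - \frac{U}{37}$ ($f{\left(Y,U \right)} = U \left(- \frac{1}{37}\right) - \frac{7}{Y} = - \frac{U}{37} - \frac{7}{Y} = - \frac{7}{Y} - \frac{U}{37}$)
$y{\left(m \right)} = - \frac{m}{34}$
$\frac{f{\left(N{\left(-2 \right)},\sqrt{37 + 30} \right)}}{y{\left(\frac{37}{85} \right)}} = \frac{- \frac{7}{-3} - \frac{\sqrt{37 + 30}}{37}}{\left(- \frac{1}{34}\right) \frac{37}{85}} = \frac{\left(-7\right) \left(- \frac{1}{3}\right) - \frac{\sqrt{67}}{37}}{\left(- \frac{1}{34}\right) 37 \cdot \frac{1}{85}} = \frac{\frac{7}{3} - \frac{\sqrt{67}}{37}}{\left(- \frac{1}{34}\right) \frac{37}{85}} = \frac{\frac{7}{3} - \frac{\sqrt{67}}{37}}{- \frac{37}{2890}} = \left(\frac{7}{3} - \frac{\sqrt{67}}{37}\right) \left(- \frac{2890}{37}\right) = - \frac{20230}{111} + \frac{2890 \sqrt{67}}{1369}$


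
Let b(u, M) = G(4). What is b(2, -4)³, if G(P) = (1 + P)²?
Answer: 15625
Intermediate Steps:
b(u, M) = 25 (b(u, M) = (1 + 4)² = 5² = 25)
b(2, -4)³ = 25³ = 15625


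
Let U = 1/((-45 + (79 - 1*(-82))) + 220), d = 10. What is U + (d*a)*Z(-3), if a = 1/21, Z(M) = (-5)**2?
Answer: 4001/336 ≈ 11.908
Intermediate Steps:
Z(M) = 25
a = 1/21 ≈ 0.047619
U = 1/336 (U = 1/((-45 + (79 + 82)) + 220) = 1/((-45 + 161) + 220) = 1/(116 + 220) = 1/336 ≈ 0.0029762)
U + (d*a)*Z(-3) = 1/336 + (10*(1/21))*25 = 1/336 + (10/21)*25 = 1/336 + 250/21 = 4001/336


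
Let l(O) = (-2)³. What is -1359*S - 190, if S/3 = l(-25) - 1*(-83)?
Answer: -305965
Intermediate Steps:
l(O) = -8
S = 225 (S = 3*(-8 - 1*(-83)) = 3*(-8 + 83) = 3*75 = 225)
-1359*S - 190 = -1359*225 - 190 = -305775 - 190 = -305965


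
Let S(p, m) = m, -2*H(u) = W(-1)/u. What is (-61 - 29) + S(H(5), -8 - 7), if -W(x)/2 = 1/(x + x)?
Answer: -105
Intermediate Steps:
W(x) = -1/x (W(x) = -2/(x + x) = -2*1/(2*x) = -1/x)
H(u) = -1/(2*u) (H(u) = -(-1/(-1))/(2*u) = -(-1*(-1))/(2*u) = -1/(2*u))
(-61 - 29) + S(H(5), -8 - 7) = (-61 - 29) + (-8 - 7) = -90 - 15 = -105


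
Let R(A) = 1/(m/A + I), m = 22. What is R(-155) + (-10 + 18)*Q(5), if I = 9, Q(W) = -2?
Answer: -21813/1373 ≈ -15.887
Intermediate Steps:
R(A) = 1/(9 + 22/A) (R(A) = 1/(22/A + 9) = 1/(9 + 22/A))
R(-155) + (-10 + 18)*Q(5) = -155/(22 + 9*(-155)) + (-10 + 18)*(-2) = -155/(22 - 1395) + 8*(-2) = -155/(-1373) - 16 = -155*(-1/1373) - 16 = 155/1373 - 16 = -21813/1373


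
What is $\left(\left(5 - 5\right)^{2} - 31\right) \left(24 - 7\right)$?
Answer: $-527$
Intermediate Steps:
$\left(\left(5 - 5\right)^{2} - 31\right) \left(24 - 7\right) = \left(0^{2} - 31\right) 17 = \left(0 - 31\right) 17 = \left(-31\right) 17 = -527$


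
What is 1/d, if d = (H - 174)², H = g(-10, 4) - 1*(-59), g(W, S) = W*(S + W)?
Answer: 1/3025 ≈ 0.00033058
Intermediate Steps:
H = 119 (H = -10*(4 - 10) - 1*(-59) = -10*(-6) + 59 = 60 + 59 = 119)
d = 3025 (d = (119 - 174)² = (-55)² = 3025)
1/d = 1/3025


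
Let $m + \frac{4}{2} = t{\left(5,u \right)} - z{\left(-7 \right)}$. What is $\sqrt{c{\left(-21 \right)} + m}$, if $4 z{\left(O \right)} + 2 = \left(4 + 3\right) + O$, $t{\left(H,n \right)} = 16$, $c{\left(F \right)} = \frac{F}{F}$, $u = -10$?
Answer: $\frac{\sqrt{62}}{2} \approx 3.937$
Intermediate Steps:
$c{\left(F \right)} = 1$
$z{\left(O \right)} = \frac{5}{4} + \frac{O}{4}$ ($z{\left(O \right)} = - \frac{1}{2} + \frac{\left(4 + 3\right) + O}{4} = - \frac{1}{2} + \frac{7 + O}{4} = - \frac{1}{2} + \left(\frac{7}{4} + \frac{O}{4}\right) = \frac{5}{4} + \frac{O}{4}$)
$m = \frac{29}{2}$ ($m = -2 + \left(16 - \left(\frac{5}{4} + \frac{1}{4} \left(-7\right)\right)\right) = -2 + \left(16 - \left(\frac{5}{4} - \frac{7}{4}\right)\right) = -2 + \left(16 - - \frac{1}{2}\right) = -2 + \left(16 + \frac{1}{2}\right) = -2 + \frac{33}{2} = \frac{29}{2} \approx 14.5$)
$\sqrt{c{\left(-21 \right)} + m} = \sqrt{1 + \frac{29}{2}} = \sqrt{\frac{31}{2}} = \frac{\sqrt{62}}{2}$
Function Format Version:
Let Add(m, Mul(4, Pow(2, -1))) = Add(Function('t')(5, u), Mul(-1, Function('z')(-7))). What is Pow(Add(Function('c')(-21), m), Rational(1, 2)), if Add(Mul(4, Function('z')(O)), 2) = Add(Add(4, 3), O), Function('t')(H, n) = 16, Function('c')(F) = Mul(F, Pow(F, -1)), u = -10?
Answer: Mul(Rational(1, 2), Pow(62, Rational(1, 2))) ≈ 3.9370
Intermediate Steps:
Function('c')(F) = 1
Function('z')(O) = Add(Rational(5, 4), Mul(Rational(1, 4), O)) (Function('z')(O) = Add(Rational(-1, 2), Mul(Rational(1, 4), Add(Add(4, 3), O))) = Add(Rational(-1, 2), Mul(Rational(1, 4), Add(7, O))) = Add(Rational(-1, 2), Add(Rational(7, 4), Mul(Rational(1, 4), O))) = Add(Rational(5, 4), Mul(Rational(1, 4), O)))
m = Rational(29, 2) (m = Add(-2, Add(16, Mul(-1, Add(Rational(5, 4), Mul(Rational(1, 4), -7))))) = Add(-2, Add(16, Mul(-1, Add(Rational(5, 4), Rational(-7, 4))))) = Add(-2, Add(16, Mul(-1, Rational(-1, 2)))) = Add(-2, Add(16, Rational(1, 2))) = Add(-2, Rational(33, 2)) = Rational(29, 2) ≈ 14.500)
Pow(Add(Function('c')(-21), m), Rational(1, 2)) = Pow(Add(1, Rational(29, 2)), Rational(1, 2)) = Pow(Rational(31, 2), Rational(1, 2)) = Mul(Rational(1, 2), Pow(62, Rational(1, 2)))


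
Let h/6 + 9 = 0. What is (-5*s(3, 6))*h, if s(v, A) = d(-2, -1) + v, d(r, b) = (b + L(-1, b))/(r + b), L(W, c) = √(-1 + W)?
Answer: 900 - 90*I*√2 ≈ 900.0 - 127.28*I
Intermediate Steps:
h = -54 (h = -54 + 6*0 = -54 + 0 = -54)
d(r, b) = (b + I*√2)/(b + r) (d(r, b) = (b + √(-1 - 1))/(r + b) = (b + √(-2))/(b + r) = (b + I*√2)/(b + r))
s(v, A) = ⅓ + v - I*√2/3 (s(v, A) = (-1 + I*√2)/(-1 - 2) + v = (-1 + I*√2)/(-3) + v = -(-1 + I*√2)/3 + v = (⅓ - I*√2/3) + v = ⅓ + v - I*√2/3)
(-5*s(3, 6))*h = -5*(⅓ + 3 - I*√2/3)*(-54) = -5*(10/3 - I*√2/3)*(-54) = (-50/3 + 5*I*√2/3)*(-54) = 900 - 90*I*√2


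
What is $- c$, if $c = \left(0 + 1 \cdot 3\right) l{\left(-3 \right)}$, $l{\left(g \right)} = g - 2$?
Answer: $15$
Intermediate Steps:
$l{\left(g \right)} = -2 + g$
$c = -15$ ($c = \left(0 + 1 \cdot 3\right) \left(-2 - 3\right) = \left(0 + 3\right) \left(-5\right) = 3 \left(-5\right) = -15$)
$- c = \left(-1\right) \left(-15\right) = 15$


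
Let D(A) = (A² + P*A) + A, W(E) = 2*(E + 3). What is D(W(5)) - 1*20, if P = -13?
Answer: 44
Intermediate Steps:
W(E) = 6 + 2*E (W(E) = 2*(3 + E) = 6 + 2*E)
D(A) = A² - 12*A (D(A) = (A² - 13*A) + A = A² - 12*A)
D(W(5)) - 1*20 = (6 + 2*5)*(-12 + (6 + 2*5)) - 1*20 = (6 + 10)*(-12 + (6 + 10)) - 20 = 16*(-12 + 16) - 20 = 16*4 - 20 = 64 - 20 = 44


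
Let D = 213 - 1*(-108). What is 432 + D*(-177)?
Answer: -56385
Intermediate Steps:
D = 321 (D = 213 + 108 = 321)
432 + D*(-177) = 432 + 321*(-177) = 432 - 56817 = -56385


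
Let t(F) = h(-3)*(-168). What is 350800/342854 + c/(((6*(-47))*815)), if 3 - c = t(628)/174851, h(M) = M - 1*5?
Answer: 2349511880910919/2296322111901970 ≈ 1.0232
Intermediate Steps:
h(M) = -5 + M (h(M) = M - 5 = -5 + M)
t(F) = 1344 (t(F) = (-5 - 3)*(-168) = -8*(-168) = 1344)
c = 523209/174851 (c = 3 - 1344/174851 = 523209/174851 ≈ 2.9923)
350800/342854 + c/(((6*(-47))*815)) = 350800/342854 + 523209/(174851*(((6*(-47))*815))) = 350800*(1/342854) + 523209/(174851*((-282*815))) = 175400/171427 + (523209/174851)/(-229830) = 175400/171427 + (523209/174851)*(-1/229830) = 175400/171427 - 174403/13395335110 = 2349511880910919/2296322111901970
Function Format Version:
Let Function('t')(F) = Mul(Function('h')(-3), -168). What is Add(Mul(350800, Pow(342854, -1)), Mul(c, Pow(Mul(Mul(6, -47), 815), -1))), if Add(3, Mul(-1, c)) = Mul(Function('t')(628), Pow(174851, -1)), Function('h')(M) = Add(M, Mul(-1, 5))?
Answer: Rational(2349511880910919, 2296322111901970) ≈ 1.0232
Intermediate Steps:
Function('h')(M) = Add(-5, M) (Function('h')(M) = Add(M, -5) = Add(-5, M))
Function('t')(F) = 1344 (Function('t')(F) = Mul(Add(-5, -3), -168) = Mul(-8, -168) = 1344)
c = Rational(523209, 174851) (c = Add(3, Mul(-1, Mul(1344, Pow(174851, -1)))) = Add(3, Mul(-1, Mul(1344, Rational(1, 174851)))) = Add(3, Mul(-1, Rational(1344, 174851))) = Add(3, Rational(-1344, 174851)) = Rational(523209, 174851) ≈ 2.9923)
Add(Mul(350800, Pow(342854, -1)), Mul(c, Pow(Mul(Mul(6, -47), 815), -1))) = Add(Mul(350800, Pow(342854, -1)), Mul(Rational(523209, 174851), Pow(Mul(Mul(6, -47), 815), -1))) = Add(Mul(350800, Rational(1, 342854)), Mul(Rational(523209, 174851), Pow(Mul(-282, 815), -1))) = Add(Rational(175400, 171427), Mul(Rational(523209, 174851), Pow(-229830, -1))) = Add(Rational(175400, 171427), Mul(Rational(523209, 174851), Rational(-1, 229830))) = Add(Rational(175400, 171427), Rational(-174403, 13395335110)) = Rational(2349511880910919, 2296322111901970)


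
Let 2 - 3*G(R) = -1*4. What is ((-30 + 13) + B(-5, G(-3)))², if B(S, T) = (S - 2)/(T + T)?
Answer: 5625/16 ≈ 351.56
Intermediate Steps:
G(R) = 2 (G(R) = ⅔ - (-1)*4/3 = ⅔ - ⅓*(-4) = ⅔ + 4/3 = 2)
B(S, T) = (-2 + S)/(2*T) (B(S, T) = (-2 + S)/((2*T)) = (-2 + S)*(1/(2*T)) = (-2 + S)/(2*T))
((-30 + 13) + B(-5, G(-3)))² = ((-30 + 13) + (½)*(-2 - 5)/2)² = (-17 + (½)*(½)*(-7))² = (-17 - 7/4)² = (-75/4)² = 5625/16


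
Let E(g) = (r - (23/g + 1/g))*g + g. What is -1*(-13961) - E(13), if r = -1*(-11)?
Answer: 13829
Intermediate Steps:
r = 11
E(g) = g + g*(11 - 24/g) (E(g) = (11 - (23/g + 1/g))*g + g = (11 - 24/g)*g + g = g*(11 - 24/g) + g = g + g*(11 - 24/g))
-1*(-13961) - E(13) = -1*(-13961) - (-24 + 12*13) = 13961 - (-24 + 156) = 13961 - 1*132 = 13961 - 132 = 13829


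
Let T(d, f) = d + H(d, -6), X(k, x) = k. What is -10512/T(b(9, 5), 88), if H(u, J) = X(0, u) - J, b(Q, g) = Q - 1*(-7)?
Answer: -5256/11 ≈ -477.82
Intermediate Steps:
b(Q, g) = 7 + Q (b(Q, g) = Q + 7 = 7 + Q)
H(u, J) = -J (H(u, J) = 0 - J = -J)
T(d, f) = 6 + d (T(d, f) = d - 1*(-6) = d + 6 = 6 + d)
-10512/T(b(9, 5), 88) = -10512/(6 + (7 + 9)) = -10512/(6 + 16) = -10512/22 = -10512*1/22 = -5256/11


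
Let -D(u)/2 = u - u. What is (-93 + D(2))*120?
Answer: -11160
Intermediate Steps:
D(u) = 0 (D(u) = -2*(u - u) = -2*0 = 0)
(-93 + D(2))*120 = (-93 + 0)*120 = -93*120 = -11160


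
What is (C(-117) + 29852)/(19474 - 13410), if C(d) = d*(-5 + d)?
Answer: 22063/3032 ≈ 7.2767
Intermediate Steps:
(C(-117) + 29852)/(19474 - 13410) = (-117*(-5 - 117) + 29852)/(19474 - 13410) = (-117*(-122) + 29852)/6064 = (14274 + 29852)*(1/6064) = 44126*(1/6064) = 22063/3032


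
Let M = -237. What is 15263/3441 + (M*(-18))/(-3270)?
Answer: 5871784/1875345 ≈ 3.1310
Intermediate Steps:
15263/3441 + (M*(-18))/(-3270) = 15263/3441 - 237*(-18)/(-3270) = 15263*(1/3441) + 4266*(-1/3270) = 15263/3441 - 711/545 = 5871784/1875345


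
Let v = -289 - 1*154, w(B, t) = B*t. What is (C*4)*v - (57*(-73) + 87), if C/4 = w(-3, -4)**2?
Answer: -1016598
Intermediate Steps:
C = 576 (C = 4*(-3*(-4))**2 = 4*12**2 = 4*144 = 576)
v = -443 (v = -289 - 154 = -443)
(C*4)*v - (57*(-73) + 87) = (576*4)*(-443) - (57*(-73) + 87) = 2304*(-443) - (-4161 + 87) = -1020672 - 1*(-4074) = -1020672 + 4074 = -1016598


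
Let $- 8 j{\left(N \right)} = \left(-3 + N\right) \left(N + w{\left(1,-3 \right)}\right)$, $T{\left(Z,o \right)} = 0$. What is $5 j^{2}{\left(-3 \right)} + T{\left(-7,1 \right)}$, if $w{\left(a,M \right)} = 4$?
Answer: $\frac{45}{16} \approx 2.8125$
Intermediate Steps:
$j{\left(N \right)} = - \frac{\left(-3 + N\right) \left(4 + N\right)}{8}$ ($j{\left(N \right)} = - \frac{\left(-3 + N\right) \left(N + 4\right)}{8} = - \frac{\left(-3 + N\right) \left(4 + N\right)}{8}$)
$5 j^{2}{\left(-3 \right)} + T{\left(-7,1 \right)} = 5 \left(\frac{3}{2} - - \frac{3}{8} - \frac{\left(-3\right)^{2}}{8}\right)^{2} + 0 = 5 \left(\frac{3}{2} + \frac{3}{8} - \frac{9}{8}\right)^{2} + 0 = 5 \left(\frac{3}{4}\right)^{2} + 0 = 5 \cdot \frac{9}{16} + 0 = \frac{45}{16} + 0 = \frac{45}{16}$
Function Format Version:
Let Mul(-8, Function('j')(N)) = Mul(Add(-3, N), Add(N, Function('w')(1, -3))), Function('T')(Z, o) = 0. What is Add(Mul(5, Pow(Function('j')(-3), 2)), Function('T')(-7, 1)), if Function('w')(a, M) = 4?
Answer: Rational(45, 16) ≈ 2.8125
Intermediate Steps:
Function('j')(N) = Mul(Rational(-1, 8), Add(-3, N), Add(4, N)) (Function('j')(N) = Mul(Rational(-1, 8), Mul(Add(-3, N), Add(N, 4))) = Mul(Rational(-1, 8), Mul(Add(-3, N), Add(4, N))) = Mul(Rational(-1, 8), Add(-3, N), Add(4, N)))
Add(Mul(5, Pow(Function('j')(-3), 2)), Function('T')(-7, 1)) = Add(Mul(5, Pow(Add(Rational(3, 2), Mul(Rational(-1, 8), -3), Mul(Rational(-1, 8), Pow(-3, 2))), 2)), 0) = Add(Mul(5, Pow(Add(Rational(3, 2), Rational(3, 8), Mul(Rational(-1, 8), 9)), 2)), 0) = Add(Mul(5, Pow(Add(Rational(3, 2), Rational(3, 8), Rational(-9, 8)), 2)), 0) = Add(Mul(5, Pow(Rational(3, 4), 2)), 0) = Add(Mul(5, Rational(9, 16)), 0) = Add(Rational(45, 16), 0) = Rational(45, 16)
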